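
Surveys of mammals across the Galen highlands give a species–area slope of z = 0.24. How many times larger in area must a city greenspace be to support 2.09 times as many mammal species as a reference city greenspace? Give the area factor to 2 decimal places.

21.57

(A₂/A₁)^0.24 = 2.09, so A₂/A₁ = 2.09^(1/0.24) = 2.09^4.167
ln(A₂/A₁) = ln 2.09 / 0.24 = 0.7372 / 0.24 = 3.0715
A₂/A₁ = e^3.0715 ≈ 21.57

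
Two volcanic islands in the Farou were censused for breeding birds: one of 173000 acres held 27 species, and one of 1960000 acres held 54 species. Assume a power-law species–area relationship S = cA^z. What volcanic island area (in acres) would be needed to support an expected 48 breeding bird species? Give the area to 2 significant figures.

z = ln(54/27) / ln(1960000/173000) = 0.6931 / 2.4274 = 0.2856
c = 27 / 173000^0.2856 = 27 / 31.31 = 0.8623
A = (48/0.8623)^(1/0.2856) ⇒ ln A = ln(55.67)/0.2856 = 14.0760
A = e^14.0760 ≈ 1297536 acres

1300000 acres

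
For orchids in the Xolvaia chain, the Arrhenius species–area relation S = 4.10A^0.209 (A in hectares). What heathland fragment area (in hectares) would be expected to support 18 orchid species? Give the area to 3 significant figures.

1190 hectares

18 = 4.1 × A^0.209  ⇒  A^0.209 = 18/4.1 = 4.39
ln A = ln(4.39) / 0.209 = 1.4794 / 0.209 = 7.0784
A = e^7.0784 ≈ 1186 hectares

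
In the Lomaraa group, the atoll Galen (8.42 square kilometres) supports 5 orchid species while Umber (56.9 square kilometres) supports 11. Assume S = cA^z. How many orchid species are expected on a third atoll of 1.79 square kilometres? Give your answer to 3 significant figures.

2.64

z = ln(11/5) / ln(56.9/8.42) = 0.7885 / 1.9107 = 0.4127
c = 5 / 8.42^0.4127 = 5 / 2.409 = 2.076
S₃ = 2.076 × 1.79^0.4127 = 2.076 × 1.272 ≈ 2.639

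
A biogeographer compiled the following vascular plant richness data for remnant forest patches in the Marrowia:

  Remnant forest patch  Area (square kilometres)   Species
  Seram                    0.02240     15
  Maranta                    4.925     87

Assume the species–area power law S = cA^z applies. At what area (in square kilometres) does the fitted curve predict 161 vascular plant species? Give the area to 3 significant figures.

32.5 square kilometres

z = ln(87/15) / ln(4.925/0.0224) = 1.7579 / 5.3930 = 0.3260
c = 15 / 0.0224^0.3260 = 15 / 0.2899 = 51.74
A = (161/51.74)^(1/0.3260) ⇒ ln A = ln(3.112)/0.3260 = 3.4826
A = e^3.4826 ≈ 32.55 square kilometres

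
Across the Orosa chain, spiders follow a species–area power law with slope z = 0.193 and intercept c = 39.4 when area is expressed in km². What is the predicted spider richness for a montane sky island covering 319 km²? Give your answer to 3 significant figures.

120

S = 39.4 × 319^0.193
ln S = ln 39.4 + 0.193 × ln 319 = 3.6738 + 0.193 × 5.7652 = 4.7864
S = e^4.7864 ≈ 119.9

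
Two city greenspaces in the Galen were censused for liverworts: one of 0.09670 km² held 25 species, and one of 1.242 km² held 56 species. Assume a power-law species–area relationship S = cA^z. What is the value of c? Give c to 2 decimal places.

z = ln(S₂/S₁) / ln(A₂/A₁) = ln(56/25) / ln(1.242/0.0967) = 0.8065 / 2.5529 = 0.3159
c = S₁ / A₁^z = 25 / 0.0967^0.3159 = 25 / 0.4781 = 52.29

52.29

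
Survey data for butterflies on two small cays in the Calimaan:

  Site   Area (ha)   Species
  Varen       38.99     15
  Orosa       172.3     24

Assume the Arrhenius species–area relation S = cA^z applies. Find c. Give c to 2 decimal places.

z = ln(S₂/S₁) / ln(A₂/A₁) = ln(24/15) / ln(172.3/38.99) = 0.4700 / 1.4859 = 0.3163
c = S₁ / A₁^z = 15 / 38.99^0.3163 = 15 / 3.186 = 4.708

4.71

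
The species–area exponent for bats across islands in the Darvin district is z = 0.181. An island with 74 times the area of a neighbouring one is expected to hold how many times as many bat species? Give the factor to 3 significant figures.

S₂/S₁ = (A₂/A₁)^z = 74^0.181
ln(S₂/S₁) = 0.181 × ln 74 = 0.181 × 4.3041 = 0.7790
S₂/S₁ = e^0.7790 ≈ 2.179

2.18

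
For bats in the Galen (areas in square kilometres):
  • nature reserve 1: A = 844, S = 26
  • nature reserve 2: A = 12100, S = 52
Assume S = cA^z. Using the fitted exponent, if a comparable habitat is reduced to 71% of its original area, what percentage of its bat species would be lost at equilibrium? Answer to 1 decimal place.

8.5%

z = ln(52/26) / ln(12100/844) = 0.6931 / 2.6628 = 0.2603
S_new/S_old = (A_new/A_old)^z = 0.71^0.2603 = exp(0.2603 × -0.3425) = 0.9147
Fraction lost = 1 − 0.9147 = 0.08529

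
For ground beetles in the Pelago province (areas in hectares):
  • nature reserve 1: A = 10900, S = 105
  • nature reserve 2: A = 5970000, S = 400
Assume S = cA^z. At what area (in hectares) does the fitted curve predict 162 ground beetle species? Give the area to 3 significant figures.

z = ln(400/105) / ln(5970000/10900) = 1.3375 / 6.3057 = 0.2121
c = 105 / 10900^0.2121 = 105 / 7.184 = 14.62
A = (162/14.62)^(1/0.2121) ⇒ ln A = ln(11.08)/0.2121 = 11.3409
A = e^11.3409 ≈ 84197 hectares

84200 hectares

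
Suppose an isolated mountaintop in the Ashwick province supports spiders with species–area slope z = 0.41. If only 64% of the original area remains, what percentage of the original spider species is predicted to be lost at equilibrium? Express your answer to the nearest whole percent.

S_new/S_old = (A_new/A_old)^z = 0.64^0.41
= exp(0.41 × ln 0.64) = exp(0.41 × -0.4463) = exp(-0.1830) ≈ 0.8328
Fraction lost = 1 − 0.8328 = 0.1672

17%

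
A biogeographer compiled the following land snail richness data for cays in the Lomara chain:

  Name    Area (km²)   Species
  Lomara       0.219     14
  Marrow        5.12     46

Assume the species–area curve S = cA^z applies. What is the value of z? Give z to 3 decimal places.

0.377

Taking logs: ln S = ln c + z ln A, so z = (ln S₂ − ln S₁)/(ln A₂ − ln A₁).
z = ln(46/14) / ln(5.12/0.219) = ln(3.286) / ln(23.38) = 1.1896 / 3.1518 = 0.3774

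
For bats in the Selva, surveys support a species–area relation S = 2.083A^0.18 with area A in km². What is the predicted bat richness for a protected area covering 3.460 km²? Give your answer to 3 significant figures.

S = 2.083 × 3.46^0.18
ln S = ln 2.083 + 0.18 × ln 3.46 = 0.7338 + 0.18 × 1.2413 = 0.9572
S = e^0.9572 ≈ 2.604

2.60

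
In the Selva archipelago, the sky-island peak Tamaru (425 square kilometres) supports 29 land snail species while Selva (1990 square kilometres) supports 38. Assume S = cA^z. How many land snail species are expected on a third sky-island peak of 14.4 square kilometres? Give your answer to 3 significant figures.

z = ln(38/29) / ln(1990/425) = 0.2703 / 1.5438 = 0.1751
c = 29 / 425^0.1751 = 29 / 2.885 = 10.05
S₃ = 10.05 × 14.4^0.1751 = 10.05 × 1.595 ≈ 16.03

16.0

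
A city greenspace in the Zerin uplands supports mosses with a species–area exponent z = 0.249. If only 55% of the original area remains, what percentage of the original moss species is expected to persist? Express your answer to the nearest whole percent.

S_new/S_old = (A_new/A_old)^z = 0.55^0.249
= exp(0.249 × ln 0.55) = exp(0.249 × -0.5978) = exp(-0.1489) ≈ 0.8617

86%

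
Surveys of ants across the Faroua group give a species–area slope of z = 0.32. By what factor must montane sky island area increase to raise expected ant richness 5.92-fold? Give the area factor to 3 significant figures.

259

(A₂/A₁)^0.32 = 5.92, so A₂/A₁ = 5.92^(1/0.32) = 5.92^3.125
ln(A₂/A₁) = ln 5.92 / 0.32 = 1.7783 / 0.32 = 5.5573
A₂/A₁ = e^5.5573 ≈ 259.1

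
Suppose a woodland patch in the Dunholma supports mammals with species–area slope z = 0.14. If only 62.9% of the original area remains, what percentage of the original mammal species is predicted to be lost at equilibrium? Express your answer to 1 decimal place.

S_new/S_old = (A_new/A_old)^z = 0.629^0.14
= exp(0.14 × ln 0.629) = exp(0.14 × -0.4636) = exp(-0.0649) ≈ 0.9372
Fraction lost = 1 − 0.9372 = 0.06285

6.3%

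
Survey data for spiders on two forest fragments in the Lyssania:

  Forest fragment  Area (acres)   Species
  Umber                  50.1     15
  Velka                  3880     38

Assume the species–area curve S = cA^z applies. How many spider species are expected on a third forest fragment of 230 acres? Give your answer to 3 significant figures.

z = ln(38/15) / ln(3880/50.1) = 0.9295 / 4.3496 = 0.2137
c = 15 / 50.1^0.2137 = 15 / 2.308 = 6.499
S₃ = 6.499 × 230^0.2137 = 6.499 × 3.197 ≈ 20.78

20.8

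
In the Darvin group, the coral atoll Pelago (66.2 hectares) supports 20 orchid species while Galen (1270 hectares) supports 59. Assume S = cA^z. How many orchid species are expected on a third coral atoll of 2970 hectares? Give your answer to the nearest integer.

z = ln(59/20) / ln(1270/66.2) = 1.0818 / 2.9541 = 0.3662
c = 20 / 66.2^0.3662 = 20 / 4.643 = 4.307
S₃ = 4.307 × 2970^0.3662 = 4.307 × 18.7 ≈ 80.53

81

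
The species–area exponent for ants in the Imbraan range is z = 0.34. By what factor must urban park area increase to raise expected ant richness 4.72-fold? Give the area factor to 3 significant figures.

96.0

(A₂/A₁)^0.34 = 4.72, so A₂/A₁ = 4.72^(1/0.34) = 4.72^2.941
ln(A₂/A₁) = ln 4.72 / 0.34 = 1.5518 / 0.34 = 4.5641
A₂/A₁ = e^4.5641 ≈ 95.98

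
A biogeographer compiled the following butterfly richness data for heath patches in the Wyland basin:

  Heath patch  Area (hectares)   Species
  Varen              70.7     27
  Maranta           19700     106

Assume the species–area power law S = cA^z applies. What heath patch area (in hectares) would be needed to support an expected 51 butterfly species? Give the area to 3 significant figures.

969 hectares

z = ln(106/27) / ln(19700/70.7) = 1.3676 / 5.6299 = 0.2429
c = 27 / 70.7^0.2429 = 27 / 2.814 = 9.596
A = (51/9.596)^(1/0.2429) ⇒ ln A = ln(5.314)/0.2429 = 6.8766
A = e^6.8766 ≈ 969.3 hectares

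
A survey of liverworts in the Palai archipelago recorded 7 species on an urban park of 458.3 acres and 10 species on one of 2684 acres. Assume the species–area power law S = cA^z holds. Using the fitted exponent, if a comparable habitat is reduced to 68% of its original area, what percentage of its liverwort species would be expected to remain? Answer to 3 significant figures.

z = ln(10/7) / ln(2684/458.3) = 0.3567 / 1.7675 = 0.2018
S_new/S_old = (A_new/A_old)^z = 0.68^0.2018 = exp(0.2018 × -0.3857) = 0.9251

92.5%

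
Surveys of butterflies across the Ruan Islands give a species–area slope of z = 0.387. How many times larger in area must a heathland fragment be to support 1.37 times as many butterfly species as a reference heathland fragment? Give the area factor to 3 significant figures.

(A₂/A₁)^0.387 = 1.37, so A₂/A₁ = 1.37^(1/0.387) = 1.37^2.584
ln(A₂/A₁) = ln 1.37 / 0.387 = 0.3148 / 0.387 = 0.8135
A₂/A₁ = e^0.8135 ≈ 2.256

2.26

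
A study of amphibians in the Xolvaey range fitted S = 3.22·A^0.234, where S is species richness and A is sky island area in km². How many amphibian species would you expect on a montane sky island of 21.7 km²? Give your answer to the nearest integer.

S = 3.22 × 21.7^0.234
ln S = ln 3.22 + 0.234 × ln 21.7 = 1.1694 + 0.234 × 3.0773 = 1.8895
S = e^1.8895 ≈ 6.616

7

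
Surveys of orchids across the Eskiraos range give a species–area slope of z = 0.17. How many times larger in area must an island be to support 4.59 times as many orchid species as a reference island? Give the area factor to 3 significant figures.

7820

(A₂/A₁)^0.17 = 4.59, so A₂/A₁ = 4.59^(1/0.17) = 4.59^5.882
ln(A₂/A₁) = ln 4.59 / 0.17 = 1.5239 / 0.17 = 8.9640
A₂/A₁ = e^8.9640 ≈ 7817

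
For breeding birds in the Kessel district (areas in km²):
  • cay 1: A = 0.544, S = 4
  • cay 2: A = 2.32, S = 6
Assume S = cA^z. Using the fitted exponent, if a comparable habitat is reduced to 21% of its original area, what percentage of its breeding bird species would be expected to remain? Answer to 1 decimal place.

z = ln(6/4) / ln(2.32/0.544) = 0.4055 / 1.4504 = 0.2796
S_new/S_old = (A_new/A_old)^z = 0.21^0.2796 = exp(0.2796 × -1.5606) = 0.6464

64.6%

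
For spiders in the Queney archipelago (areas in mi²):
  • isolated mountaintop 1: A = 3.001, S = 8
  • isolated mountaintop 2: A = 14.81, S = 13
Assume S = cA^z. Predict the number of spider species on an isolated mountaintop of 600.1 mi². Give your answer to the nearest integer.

z = ln(13/8) / ln(14.81/3.001) = 0.4855 / 1.5964 = 0.3041
c = 8 / 3.001^0.3041 = 8 / 1.397 = 5.727
S₃ = 5.727 × 600.1^0.3041 = 5.727 × 6.998 ≈ 40.08

40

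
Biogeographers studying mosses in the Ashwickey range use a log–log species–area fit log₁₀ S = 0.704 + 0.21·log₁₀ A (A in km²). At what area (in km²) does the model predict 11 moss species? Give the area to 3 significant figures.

40.4 km²

11 = 5.058 × A^0.21  ⇒  A^0.21 = 11/5.058 = 2.175
ln A = ln(2.175) / 0.21 = 0.7769 / 0.21 = 3.6994
A = e^3.6994 ≈ 40.42 km²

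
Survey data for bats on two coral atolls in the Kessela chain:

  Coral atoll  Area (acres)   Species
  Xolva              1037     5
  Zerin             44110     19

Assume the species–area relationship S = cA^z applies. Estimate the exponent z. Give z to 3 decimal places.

0.356

Taking logs: ln S = ln c + z ln A, so z = (ln S₂ − ln S₁)/(ln A₂ − ln A₁).
z = ln(19/5) / ln(44110/1037) = ln(3.8) / ln(42.54) = 1.3350 / 3.7504 = 0.3560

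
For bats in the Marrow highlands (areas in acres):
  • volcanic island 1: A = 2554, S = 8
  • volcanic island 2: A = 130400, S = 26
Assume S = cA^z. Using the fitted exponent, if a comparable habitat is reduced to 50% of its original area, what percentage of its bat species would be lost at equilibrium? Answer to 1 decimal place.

18.8%

z = ln(26/8) / ln(130400/2554) = 1.1787 / 3.9329 = 0.2997
S_new/S_old = (A_new/A_old)^z = 0.5^0.2997 = exp(0.2997 × -0.6931) = 0.8124
Fraction lost = 1 − 0.8124 = 0.1876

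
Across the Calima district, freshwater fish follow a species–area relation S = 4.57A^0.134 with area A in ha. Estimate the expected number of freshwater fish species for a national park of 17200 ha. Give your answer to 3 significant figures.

S = 4.57 × 17200^0.134 = 4.57 × 3.695 ≈ 16.88

16.9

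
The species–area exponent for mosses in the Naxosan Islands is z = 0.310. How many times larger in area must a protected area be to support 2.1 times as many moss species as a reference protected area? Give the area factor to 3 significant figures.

11.0

(A₂/A₁)^0.31 = 2.1, so A₂/A₁ = 2.1^(1/0.31) = 2.1^3.226
ln(A₂/A₁) = ln 2.1 / 0.31 = 0.7419 / 0.31 = 2.3933
A₂/A₁ = e^2.3933 ≈ 10.95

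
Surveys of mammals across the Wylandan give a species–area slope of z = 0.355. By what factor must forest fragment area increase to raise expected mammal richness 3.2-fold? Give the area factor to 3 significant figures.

(A₂/A₁)^0.355 = 3.2, so A₂/A₁ = 3.2^(1/0.355) = 3.2^2.817
ln(A₂/A₁) = ln 3.2 / 0.355 = 1.1632 / 0.355 = 3.2765
A₂/A₁ = e^3.2765 ≈ 26.48

26.5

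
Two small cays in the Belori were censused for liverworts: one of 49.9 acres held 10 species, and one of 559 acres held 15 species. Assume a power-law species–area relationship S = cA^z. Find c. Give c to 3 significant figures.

z = ln(S₂/S₁) / ln(A₂/A₁) = ln(15/10) / ln(559/49.9) = 0.4055 / 2.4161 = 0.1678
c = S₁ / A₁^z = 10 / 49.9^0.1678 = 10 / 1.927 = 5.188

5.19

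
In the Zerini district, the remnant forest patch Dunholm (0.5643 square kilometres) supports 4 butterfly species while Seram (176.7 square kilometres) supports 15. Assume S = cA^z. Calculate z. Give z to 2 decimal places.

0.23

Taking logs: ln S = ln c + z ln A, so z = (ln S₂ − ln S₁)/(ln A₂ − ln A₁).
z = ln(15/4) / ln(176.7/0.5643) = ln(3.75) / ln(313.1) = 1.3218 / 5.7466 = 0.2300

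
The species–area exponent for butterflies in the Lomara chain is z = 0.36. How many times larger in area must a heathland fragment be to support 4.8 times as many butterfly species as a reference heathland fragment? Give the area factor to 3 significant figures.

78.0

(A₂/A₁)^0.36 = 4.8, so A₂/A₁ = 4.8^(1/0.36) = 4.8^2.778
ln(A₂/A₁) = ln 4.8 / 0.36 = 1.5686 / 0.36 = 4.3573
A₂/A₁ = e^4.3573 ≈ 78.04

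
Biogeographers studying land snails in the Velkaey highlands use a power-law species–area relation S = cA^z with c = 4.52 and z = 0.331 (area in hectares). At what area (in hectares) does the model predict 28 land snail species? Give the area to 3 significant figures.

28 = 4.52 × A^0.331  ⇒  A^0.331 = 28/4.52 = 6.195
ln A = ln(6.195) / 0.331 = 1.8237 / 0.331 = 5.5096
A = e^5.5096 ≈ 247.1 hectares

247 hectares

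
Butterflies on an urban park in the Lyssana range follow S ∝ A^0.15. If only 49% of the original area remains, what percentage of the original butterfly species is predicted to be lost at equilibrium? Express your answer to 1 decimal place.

10.1%

S_new/S_old = (A_new/A_old)^z = 0.49^0.15
= exp(0.15 × ln 0.49) = exp(0.15 × -0.7133) = exp(-0.1070) ≈ 0.8985
Fraction lost = 1 − 0.8985 = 0.1015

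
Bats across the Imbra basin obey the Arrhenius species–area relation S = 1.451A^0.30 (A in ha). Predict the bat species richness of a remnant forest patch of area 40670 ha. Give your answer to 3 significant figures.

S = 1.451 × 40670^0.3 = 1.451 × 24.14 ≈ 35.03

35.0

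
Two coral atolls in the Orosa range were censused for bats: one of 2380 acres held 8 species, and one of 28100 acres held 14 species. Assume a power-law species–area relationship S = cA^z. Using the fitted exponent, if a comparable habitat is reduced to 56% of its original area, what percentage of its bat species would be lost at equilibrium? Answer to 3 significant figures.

z = ln(14/8) / ln(28100/2380) = 0.5596 / 2.4687 = 0.2267
S_new/S_old = (A_new/A_old)^z = 0.56^0.2267 = exp(0.2267 × -0.5798) = 0.8768
Fraction lost = 1 − 0.8768 = 0.1232

12.3%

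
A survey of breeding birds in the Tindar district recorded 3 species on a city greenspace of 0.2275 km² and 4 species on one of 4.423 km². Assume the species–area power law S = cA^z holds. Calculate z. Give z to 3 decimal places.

0.097

Taking logs: ln S = ln c + z ln A, so z = (ln S₂ − ln S₁)/(ln A₂ − ln A₁).
z = ln(4/3) / ln(4.423/0.2275) = ln(1.333) / ln(19.44) = 0.2877 / 2.9674 = 0.0969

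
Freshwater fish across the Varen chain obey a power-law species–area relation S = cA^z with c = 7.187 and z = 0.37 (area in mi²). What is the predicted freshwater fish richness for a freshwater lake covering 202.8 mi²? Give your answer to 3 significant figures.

51.3

S = 7.187 × 202.8^0.37
ln S = ln 7.187 + 0.37 × ln 202.8 = 1.9723 + 0.37 × 5.3122 = 3.9378
S = e^3.9378 ≈ 51.31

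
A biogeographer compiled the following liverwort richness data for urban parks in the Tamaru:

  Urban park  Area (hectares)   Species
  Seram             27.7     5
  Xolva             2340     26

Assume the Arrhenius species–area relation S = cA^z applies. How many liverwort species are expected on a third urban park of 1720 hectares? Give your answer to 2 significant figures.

23

z = ln(26/5) / ln(2340/27.7) = 1.6487 / 4.4365 = 0.3716
c = 5 / 27.7^0.3716 = 5 / 3.436 = 1.455
S₃ = 1.455 × 1720^0.3716 = 1.455 × 15.94 ≈ 23.19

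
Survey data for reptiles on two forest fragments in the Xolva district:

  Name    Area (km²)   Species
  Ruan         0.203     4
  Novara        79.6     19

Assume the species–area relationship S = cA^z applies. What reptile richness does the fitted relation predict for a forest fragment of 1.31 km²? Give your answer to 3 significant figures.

6.51

z = ln(19/4) / ln(79.6/0.203) = 1.5581 / 5.9716 = 0.2609
c = 4 / 0.203^0.2609 = 4 / 0.6596 = 6.064
S₃ = 6.064 × 1.31^0.2609 = 6.064 × 1.073 ≈ 6.507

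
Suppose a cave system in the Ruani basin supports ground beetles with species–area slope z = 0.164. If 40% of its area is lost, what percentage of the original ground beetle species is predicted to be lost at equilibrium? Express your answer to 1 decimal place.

S_new/S_old = (A_new/A_old)^z = 0.6^0.164
= exp(0.164 × ln 0.6) = exp(0.164 × -0.5108) = exp(-0.0838) ≈ 0.9196
Fraction lost = 1 − 0.9196 = 0.08036

8.0%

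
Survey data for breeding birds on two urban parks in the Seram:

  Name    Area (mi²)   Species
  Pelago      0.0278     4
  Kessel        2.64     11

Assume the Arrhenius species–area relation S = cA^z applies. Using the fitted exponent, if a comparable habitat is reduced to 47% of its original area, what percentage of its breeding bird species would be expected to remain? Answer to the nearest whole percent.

z = ln(11/4) / ln(2.64/0.0278) = 1.0116 / 4.5535 = 0.2222
S_new/S_old = (A_new/A_old)^z = 0.47^0.2222 = exp(0.2222 × -0.7550) = 0.8456

85%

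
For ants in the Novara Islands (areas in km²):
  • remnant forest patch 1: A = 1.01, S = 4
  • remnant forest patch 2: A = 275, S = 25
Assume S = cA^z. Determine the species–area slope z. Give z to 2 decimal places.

0.33

Taking logs: ln S = ln c + z ln A, so z = (ln S₂ − ln S₁)/(ln A₂ − ln A₁).
z = ln(25/4) / ln(275/1.01) = ln(6.25) / ln(272.3) = 1.8326 / 5.6068 = 0.3268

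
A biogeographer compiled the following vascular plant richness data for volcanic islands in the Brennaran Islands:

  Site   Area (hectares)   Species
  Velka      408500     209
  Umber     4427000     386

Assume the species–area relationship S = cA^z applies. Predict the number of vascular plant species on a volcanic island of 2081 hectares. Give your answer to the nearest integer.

z = ln(386/209) / ln(4427000/408500) = 0.6135 / 2.3830 = 0.2575
c = 209 / 408500^0.2575 = 209 / 27.84 = 7.508
S₃ = 7.508 × 2081^0.2575 = 7.508 × 7.15 ≈ 53.68

54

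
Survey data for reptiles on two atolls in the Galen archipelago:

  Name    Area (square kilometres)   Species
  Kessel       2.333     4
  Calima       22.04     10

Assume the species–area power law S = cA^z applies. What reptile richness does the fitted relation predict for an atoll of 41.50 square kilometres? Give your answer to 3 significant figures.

12.9

z = ln(10/4) / ln(22.04/2.333) = 0.9163 / 2.2457 = 0.4080
c = 4 / 2.333^0.4080 = 4 / 1.413 = 2.831
S₃ = 2.831 × 41.5^0.4080 = 2.831 × 4.573 ≈ 12.95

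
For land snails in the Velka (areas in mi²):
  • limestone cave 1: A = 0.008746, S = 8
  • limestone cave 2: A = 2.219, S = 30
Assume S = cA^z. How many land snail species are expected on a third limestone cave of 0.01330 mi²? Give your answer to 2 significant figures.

z = ln(30/8) / ln(2.219/0.008746) = 1.3218 / 5.5362 = 0.2387
c = 8 / 0.008746^0.2387 = 8 / 0.3226 = 24.8
S₃ = 24.8 × 0.0133^0.2387 = 24.8 × 0.3565 ≈ 8.842

8.8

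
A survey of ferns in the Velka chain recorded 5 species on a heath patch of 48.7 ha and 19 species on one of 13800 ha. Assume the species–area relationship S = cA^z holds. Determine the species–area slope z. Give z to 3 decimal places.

Taking logs: ln S = ln c + z ln A, so z = (ln S₂ − ln S₁)/(ln A₂ − ln A₁).
z = ln(19/5) / ln(13800/48.7) = ln(3.8) / ln(283.4) = 1.3350 / 5.6467 = 0.2364

0.236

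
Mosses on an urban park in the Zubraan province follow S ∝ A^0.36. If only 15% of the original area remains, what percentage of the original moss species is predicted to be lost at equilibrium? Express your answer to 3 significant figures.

49.5%

S_new/S_old = (A_new/A_old)^z = 0.15^0.36
= exp(0.36 × ln 0.15) = exp(0.36 × -1.8971) = exp(-0.6830) ≈ 0.5051
Fraction lost = 1 − 0.5051 = 0.4949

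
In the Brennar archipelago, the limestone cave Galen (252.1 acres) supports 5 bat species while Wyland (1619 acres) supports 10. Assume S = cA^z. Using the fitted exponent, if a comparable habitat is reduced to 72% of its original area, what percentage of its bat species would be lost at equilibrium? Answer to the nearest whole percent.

12%

z = ln(10/5) / ln(1619/252.1) = 0.6931 / 1.8597 = 0.3727
S_new/S_old = (A_new/A_old)^z = 0.72^0.3727 = exp(0.3727 × -0.3285) = 0.8848
Fraction lost = 1 − 0.8848 = 0.1152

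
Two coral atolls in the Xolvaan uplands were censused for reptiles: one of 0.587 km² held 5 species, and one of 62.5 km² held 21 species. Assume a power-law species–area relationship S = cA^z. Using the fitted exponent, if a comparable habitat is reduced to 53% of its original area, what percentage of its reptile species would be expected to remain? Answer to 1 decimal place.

82.3%

z = ln(21/5) / ln(62.5/0.587) = 1.4351 / 4.6679 = 0.3074
S_new/S_old = (A_new/A_old)^z = 0.53^0.3074 = exp(0.3074 × -0.6349) = 0.8227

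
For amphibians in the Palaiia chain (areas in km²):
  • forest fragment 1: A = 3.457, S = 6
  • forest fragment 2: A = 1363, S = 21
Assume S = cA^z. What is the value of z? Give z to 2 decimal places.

Taking logs: ln S = ln c + z ln A, so z = (ln S₂ − ln S₁)/(ln A₂ − ln A₁).
z = ln(21/6) / ln(1363/3.457) = ln(3.5) / ln(394.3) = 1.2528 / 5.9770 = 0.2096

0.21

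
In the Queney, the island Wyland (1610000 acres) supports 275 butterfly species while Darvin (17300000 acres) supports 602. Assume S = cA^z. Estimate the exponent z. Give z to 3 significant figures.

Taking logs: ln S = ln c + z ln A, so z = (ln S₂ − ln S₁)/(ln A₂ − ln A₁).
z = ln(602/275) / ln(17300000/1610000) = ln(2.189) / ln(10.75) = 0.7835 / 2.3745 = 0.3300

0.330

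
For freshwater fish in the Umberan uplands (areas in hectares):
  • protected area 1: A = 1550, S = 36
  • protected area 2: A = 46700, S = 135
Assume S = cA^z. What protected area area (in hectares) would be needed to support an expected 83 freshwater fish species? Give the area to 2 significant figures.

z = ln(135/36) / ln(46700/1550) = 1.3218 / 3.4055 = 0.3881
c = 36 / 1550^0.3881 = 36 / 17.31 = 2.08
A = (83/2.08)^(1/0.3881) ⇒ ln A = ln(39.9)/0.3881 = 9.4982
A = e^9.4982 ≈ 13336 hectares

13000 hectares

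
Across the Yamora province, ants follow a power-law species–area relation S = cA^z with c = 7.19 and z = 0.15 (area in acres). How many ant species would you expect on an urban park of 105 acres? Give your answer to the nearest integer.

14 species

S = 7.19 × 105^0.15 = 7.19 × 2.01 ≈ 14.45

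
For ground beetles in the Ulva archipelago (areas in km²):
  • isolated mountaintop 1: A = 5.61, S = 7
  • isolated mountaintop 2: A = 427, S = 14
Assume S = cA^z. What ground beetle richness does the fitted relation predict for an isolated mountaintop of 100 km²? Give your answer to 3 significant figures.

11.1

z = ln(14/7) / ln(427/5.61) = 0.6931 / 4.3322 = 0.1600
c = 7 / 5.61^0.1600 = 7 / 1.318 = 5.312
S₃ = 5.312 × 100^0.1600 = 5.312 × 2.089 ≈ 11.1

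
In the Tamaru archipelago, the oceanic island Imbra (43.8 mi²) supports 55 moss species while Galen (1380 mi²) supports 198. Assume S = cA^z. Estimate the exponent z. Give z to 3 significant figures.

Taking logs: ln S = ln c + z ln A, so z = (ln S₂ − ln S₁)/(ln A₂ − ln A₁).
z = ln(198/55) / ln(1380/43.8) = ln(3.6) / ln(31.51) = 1.2809 / 3.4502 = 0.3713

0.371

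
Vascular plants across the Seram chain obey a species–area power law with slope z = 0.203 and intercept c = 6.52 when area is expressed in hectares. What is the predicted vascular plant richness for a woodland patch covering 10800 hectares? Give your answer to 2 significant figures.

43

S = 6.52 × 10800^0.203
ln S = ln 6.52 + 0.203 × ln 10800 = 1.8749 + 0.203 × 9.2873 = 3.7602
S = e^3.7602 ≈ 42.96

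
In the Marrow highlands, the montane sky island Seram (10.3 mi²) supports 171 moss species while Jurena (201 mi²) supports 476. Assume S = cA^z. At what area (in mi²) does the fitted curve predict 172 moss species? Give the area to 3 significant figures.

z = ln(476/171) / ln(201/10.3) = 1.0238 / 2.9712 = 0.3446
c = 171 / 10.3^0.3446 = 171 / 2.234 = 76.56
A = (172/76.56)^(1/0.3446) ⇒ ln A = ln(2.247)/0.3446 = 2.3491
A = e^2.3491 ≈ 10.48 mi²

10.5 mi²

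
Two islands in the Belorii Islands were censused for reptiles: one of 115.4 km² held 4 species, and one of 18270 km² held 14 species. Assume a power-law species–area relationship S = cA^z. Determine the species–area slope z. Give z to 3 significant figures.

0.247

Taking logs: ln S = ln c + z ln A, so z = (ln S₂ − ln S₁)/(ln A₂ − ln A₁).
z = ln(14/4) / ln(18270/115.4) = ln(3.5) / ln(158.3) = 1.2528 / 5.0646 = 0.2474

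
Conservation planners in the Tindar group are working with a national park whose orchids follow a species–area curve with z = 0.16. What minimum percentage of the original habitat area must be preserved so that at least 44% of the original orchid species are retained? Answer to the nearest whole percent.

Need (A_new/A_old)^0.16 = 0.44, so A_new/A_old = 0.44^(1/0.16) = 0.44^6.25
ln(A_new/A_old) = ln 0.44 / 0.16 = -0.8210 / 0.16 = -5.1311
A_new/A_old = e^-5.1311 ≈ 0.00591

1%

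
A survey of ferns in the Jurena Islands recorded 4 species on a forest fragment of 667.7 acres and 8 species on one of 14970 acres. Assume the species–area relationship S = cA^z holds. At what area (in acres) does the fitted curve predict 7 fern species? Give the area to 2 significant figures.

8200 acres

z = ln(8/4) / ln(14970/667.7) = 0.6931 / 3.1100 = 0.2229
c = 4 / 667.7^0.2229 = 4 / 4.261 = 0.9387
A = (7/0.9387)^(1/0.2229) ⇒ ln A = ln(7.457)/0.2229 = 9.0147
A = e^9.0147 ≈ 8223 acres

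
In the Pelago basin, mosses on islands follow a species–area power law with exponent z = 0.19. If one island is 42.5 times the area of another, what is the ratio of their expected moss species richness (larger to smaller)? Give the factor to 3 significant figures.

S₂/S₁ = (A₂/A₁)^z = 42.5^0.19
ln(S₂/S₁) = 0.19 × ln 42.5 = 0.19 × 3.7495 = 0.7124
S₂/S₁ = e^0.7124 ≈ 2.039

2.04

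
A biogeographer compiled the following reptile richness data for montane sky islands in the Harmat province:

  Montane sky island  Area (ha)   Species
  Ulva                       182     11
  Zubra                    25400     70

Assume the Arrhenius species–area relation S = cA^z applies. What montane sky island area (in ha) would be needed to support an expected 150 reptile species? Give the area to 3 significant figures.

194000 ha

z = ln(70/11) / ln(25400/182) = 1.8506 / 4.9385 = 0.3747
c = 11 / 182^0.3747 = 11 / 7.029 = 1.565
A = (150/1.565)^(1/0.3747) ⇒ ln A = ln(95.85)/0.3747 = 12.1763
A = e^12.1763 ≈ 194142 ha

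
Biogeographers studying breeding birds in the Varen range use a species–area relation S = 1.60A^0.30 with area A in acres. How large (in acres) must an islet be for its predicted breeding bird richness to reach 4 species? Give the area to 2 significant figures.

4 = 1.6 × A^0.3  ⇒  A^0.3 = 4/1.6 = 2.5
ln A = ln(2.5) / 0.3 = 0.9163 / 0.3 = 3.0543
A = e^3.0543 ≈ 21.21 acres

21 acres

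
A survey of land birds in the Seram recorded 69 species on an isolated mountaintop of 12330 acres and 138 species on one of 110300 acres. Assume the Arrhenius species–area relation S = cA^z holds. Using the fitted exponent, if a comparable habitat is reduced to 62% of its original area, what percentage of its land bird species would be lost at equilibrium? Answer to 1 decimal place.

z = ln(138/69) / ln(110300/12330) = 0.6931 / 2.1912 = 0.3163
S_new/S_old = (A_new/A_old)^z = 0.62^0.3163 = exp(0.3163 × -0.4780) = 0.8597
Fraction lost = 1 − 0.8597 = 0.1403

14.0%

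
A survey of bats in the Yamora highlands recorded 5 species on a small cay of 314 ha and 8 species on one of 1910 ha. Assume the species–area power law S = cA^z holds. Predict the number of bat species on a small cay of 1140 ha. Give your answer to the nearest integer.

7

z = ln(8/5) / ln(1910/314) = 0.4700 / 1.8055 = 0.2603
c = 5 / 314^0.2603 = 5 / 4.467 = 1.119
S₃ = 1.119 × 1140^0.2603 = 1.119 × 6.249 ≈ 6.994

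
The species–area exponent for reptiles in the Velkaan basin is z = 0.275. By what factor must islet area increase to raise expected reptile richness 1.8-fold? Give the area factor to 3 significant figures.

(A₂/A₁)^0.275 = 1.8, so A₂/A₁ = 1.8^(1/0.275) = 1.8^3.636
ln(A₂/A₁) = ln 1.8 / 0.275 = 0.5878 / 0.275 = 2.1374
A₂/A₁ = e^2.1374 ≈ 8.477

8.48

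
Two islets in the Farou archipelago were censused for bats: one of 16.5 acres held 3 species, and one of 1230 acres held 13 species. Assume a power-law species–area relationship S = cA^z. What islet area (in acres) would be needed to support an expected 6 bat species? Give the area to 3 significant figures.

127 acres

z = ln(13/3) / ln(1230/16.5) = 1.4663 / 4.3114 = 0.3401
c = 3 / 16.5^0.3401 = 3 / 2.595 = 1.156
A = (6/1.156)^(1/0.3401) ⇒ ln A = ln(5.189)/0.3401 = 4.8414
A = e^4.8414 ≈ 126.6 acres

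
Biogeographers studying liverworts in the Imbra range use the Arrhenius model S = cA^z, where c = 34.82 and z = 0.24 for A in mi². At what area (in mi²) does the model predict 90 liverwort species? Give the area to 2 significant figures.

52 mi²

90 = 34.82 × A^0.24  ⇒  A^0.24 = 90/34.82 = 2.585
ln A = ln(2.585) / 0.24 = 0.9496 / 0.24 = 3.9567
A = e^3.9567 ≈ 52.29 mi²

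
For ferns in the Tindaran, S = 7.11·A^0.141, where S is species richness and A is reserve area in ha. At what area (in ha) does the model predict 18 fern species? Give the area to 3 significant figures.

726 ha

18 = 7.11 × A^0.141  ⇒  A^0.141 = 18/7.11 = 2.532
ln A = ln(2.532) / 0.141 = 0.9289 / 0.141 = 6.5877
A = e^6.5877 ≈ 726.1 ha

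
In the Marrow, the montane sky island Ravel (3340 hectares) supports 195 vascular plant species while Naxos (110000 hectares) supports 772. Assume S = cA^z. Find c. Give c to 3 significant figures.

7.99

z = ln(S₂/S₁) / ln(A₂/A₁) = ln(772/195) / ln(110000/3340) = 1.3760 / 3.4945 = 0.3938
c = S₁ / A₁^z = 195 / 3340^0.3938 = 195 / 24.41 = 7.99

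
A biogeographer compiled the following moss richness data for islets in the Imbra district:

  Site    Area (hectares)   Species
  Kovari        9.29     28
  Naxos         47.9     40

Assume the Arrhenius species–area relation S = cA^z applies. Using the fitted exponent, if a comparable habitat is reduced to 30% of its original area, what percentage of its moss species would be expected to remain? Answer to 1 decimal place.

77.0%

z = ln(40/28) / ln(47.9/9.29) = 0.3567 / 1.6402 = 0.2175
S_new/S_old = (A_new/A_old)^z = 0.3^0.2175 = exp(0.2175 × -1.2040) = 0.7697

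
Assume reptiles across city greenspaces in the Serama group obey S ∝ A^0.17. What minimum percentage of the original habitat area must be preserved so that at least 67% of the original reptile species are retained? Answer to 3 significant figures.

Need (A_new/A_old)^0.17 = 0.67, so A_new/A_old = 0.67^(1/0.17) = 0.67^5.882
ln(A_new/A_old) = ln 0.67 / 0.17 = -0.4005 / 0.17 = -2.3558
A_new/A_old = e^-2.3558 ≈ 0.09482

9.48%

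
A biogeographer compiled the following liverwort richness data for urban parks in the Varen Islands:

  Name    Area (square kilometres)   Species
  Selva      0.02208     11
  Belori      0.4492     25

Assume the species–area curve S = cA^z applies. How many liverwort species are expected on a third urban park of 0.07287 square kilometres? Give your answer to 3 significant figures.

15.2

z = ln(25/11) / ln(0.4492/0.02208) = 0.8210 / 3.0128 = 0.2725
c = 11 / 0.02208^0.2725 = 11 / 0.3538 = 31.09
S₃ = 31.09 × 0.07287^0.2725 = 31.09 × 0.4898 ≈ 15.23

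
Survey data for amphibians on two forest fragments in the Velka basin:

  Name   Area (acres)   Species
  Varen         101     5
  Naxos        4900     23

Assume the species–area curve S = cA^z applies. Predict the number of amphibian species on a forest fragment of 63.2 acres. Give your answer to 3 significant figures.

z = ln(23/5) / ln(4900/101) = 1.5261 / 3.8819 = 0.3931
c = 5 / 101^0.3931 = 5 / 6.137 = 0.8147
S₃ = 0.8147 × 63.2^0.3931 = 0.8147 × 5.104 ≈ 4.158

4.16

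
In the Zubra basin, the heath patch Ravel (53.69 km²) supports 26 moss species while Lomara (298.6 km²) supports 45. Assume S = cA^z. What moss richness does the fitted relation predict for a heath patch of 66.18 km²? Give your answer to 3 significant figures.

z = ln(45/26) / ln(298.6/53.69) = 0.5486 / 1.7159 = 0.3197
c = 26 / 53.69^0.3197 = 26 / 3.573 = 7.277
S₃ = 7.277 × 66.18^0.3197 = 7.277 × 3.82 ≈ 27.8

27.8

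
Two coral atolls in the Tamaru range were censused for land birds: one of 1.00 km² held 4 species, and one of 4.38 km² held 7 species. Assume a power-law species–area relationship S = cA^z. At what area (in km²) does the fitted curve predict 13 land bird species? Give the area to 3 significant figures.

22.4 km²

z = ln(7/4) / ln(4.38/1) = 0.5596 / 1.4770 = 0.3789
c = 4 / 1^0.3789 = 4 / 1 = 4
A = (13/4)^(1/0.3789) ⇒ ln A = ln(3.25)/0.3789 = 3.1109
A = e^3.1109 ≈ 22.44 km²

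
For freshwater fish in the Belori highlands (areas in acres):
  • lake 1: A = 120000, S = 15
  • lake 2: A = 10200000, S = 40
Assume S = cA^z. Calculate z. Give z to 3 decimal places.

Taking logs: ln S = ln c + z ln A, so z = (ln S₂ − ln S₁)/(ln A₂ − ln A₁).
z = ln(40/15) / ln(10200000/120000) = ln(2.667) / ln(85) = 0.9808 / 4.4427 = 0.2208

0.221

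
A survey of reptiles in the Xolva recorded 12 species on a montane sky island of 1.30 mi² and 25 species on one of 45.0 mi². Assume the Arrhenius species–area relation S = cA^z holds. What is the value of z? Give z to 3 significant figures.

0.207

Taking logs: ln S = ln c + z ln A, so z = (ln S₂ − ln S₁)/(ln A₂ − ln A₁).
z = ln(25/12) / ln(45/1.3) = ln(2.083) / ln(34.62) = 0.7340 / 3.5443 = 0.2071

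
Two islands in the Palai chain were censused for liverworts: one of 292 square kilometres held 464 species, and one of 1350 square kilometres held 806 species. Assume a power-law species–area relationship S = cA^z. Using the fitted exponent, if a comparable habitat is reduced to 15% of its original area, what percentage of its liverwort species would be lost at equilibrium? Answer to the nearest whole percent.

z = ln(806/464) / ln(1350/292) = 0.5522 / 1.5311 = 0.3607
S_new/S_old = (A_new/A_old)^z = 0.15^0.3607 = exp(0.3607 × -1.8971) = 0.5045
Fraction lost = 1 − 0.5045 = 0.4955

50%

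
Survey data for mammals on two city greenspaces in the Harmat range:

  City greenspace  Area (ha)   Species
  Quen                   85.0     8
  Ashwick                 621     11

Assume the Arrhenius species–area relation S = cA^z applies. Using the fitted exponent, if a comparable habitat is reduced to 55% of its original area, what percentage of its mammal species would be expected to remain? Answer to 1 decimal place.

90.9%

z = ln(11/8) / ln(621/85) = 0.3185 / 1.9887 = 0.1601
S_new/S_old = (A_new/A_old)^z = 0.55^0.1601 = exp(0.1601 × -0.5978) = 0.9087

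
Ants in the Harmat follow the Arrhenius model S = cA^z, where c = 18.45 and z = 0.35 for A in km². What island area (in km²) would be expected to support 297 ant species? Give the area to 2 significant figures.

297 = 18.45 × A^0.35  ⇒  A^0.35 = 297/18.45 = 16.1
ln A = ln(16.1) / 0.35 = 2.7787 / 0.35 = 7.9391
A = e^7.9391 ≈ 2805 km²

2800 km²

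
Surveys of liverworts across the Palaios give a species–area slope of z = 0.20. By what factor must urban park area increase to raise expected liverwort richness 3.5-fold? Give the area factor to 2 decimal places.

525.22

(A₂/A₁)^0.2 = 3.5, so A₂/A₁ = 3.5^(1/0.2) = 3.5^5
ln(A₂/A₁) = ln 3.5 / 0.2 = 1.2528 / 0.2 = 6.2638
A₂/A₁ = e^6.2638 ≈ 525.2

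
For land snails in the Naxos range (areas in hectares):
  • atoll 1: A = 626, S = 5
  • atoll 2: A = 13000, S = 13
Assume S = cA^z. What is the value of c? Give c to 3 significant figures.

z = ln(S₂/S₁) / ln(A₂/A₁) = ln(13/5) / ln(13000/626) = 0.9555 / 3.0334 = 0.3150
c = S₁ / A₁^z = 5 / 626^0.3150 = 5 / 7.602 = 0.6577

0.658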